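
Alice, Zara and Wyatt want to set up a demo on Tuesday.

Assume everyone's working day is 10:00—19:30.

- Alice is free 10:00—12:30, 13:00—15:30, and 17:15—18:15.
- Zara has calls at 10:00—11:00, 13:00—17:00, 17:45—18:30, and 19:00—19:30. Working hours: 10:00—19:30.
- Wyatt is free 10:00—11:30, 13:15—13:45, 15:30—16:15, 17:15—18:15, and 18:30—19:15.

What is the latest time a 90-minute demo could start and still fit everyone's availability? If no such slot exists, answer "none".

Zara free within 10:00–19:30: 11:00–13:00, 17:00–17:45, 18:30–19:00.
Alice ∩ Zara: 11:00–12:30, 17:15–17:45.
Alice ∩ Zara ∩ Wyatt: 11:00–11:30, 17:15–17:45.
Windows ≥ 90 min: (none).

none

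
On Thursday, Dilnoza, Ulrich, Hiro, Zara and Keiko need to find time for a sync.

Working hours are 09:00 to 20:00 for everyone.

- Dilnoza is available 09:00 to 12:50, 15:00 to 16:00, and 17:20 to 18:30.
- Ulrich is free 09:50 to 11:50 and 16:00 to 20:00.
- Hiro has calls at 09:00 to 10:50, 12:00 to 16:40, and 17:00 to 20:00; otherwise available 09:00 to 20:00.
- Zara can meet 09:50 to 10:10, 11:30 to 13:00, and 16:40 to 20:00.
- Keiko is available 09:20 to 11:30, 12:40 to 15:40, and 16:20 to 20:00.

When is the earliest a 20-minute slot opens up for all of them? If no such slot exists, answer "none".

none

Hiro free within 09:00–20:00: 10:50–12:00, 16:40–17:00.
Dilnoza ∩ Ulrich: 09:50–11:50, 17:20–18:30.
Dilnoza ∩ Ulrich ∩ Hiro: 10:50–11:50.
Dilnoza ∩ Ulrich ∩ Hiro ∩ Zara: 11:30–11:50.
Dilnoza ∩ Ulrich ∩ Hiro ∩ Zara ∩ Keiko: (none).
Windows ≥ 20 min: (none).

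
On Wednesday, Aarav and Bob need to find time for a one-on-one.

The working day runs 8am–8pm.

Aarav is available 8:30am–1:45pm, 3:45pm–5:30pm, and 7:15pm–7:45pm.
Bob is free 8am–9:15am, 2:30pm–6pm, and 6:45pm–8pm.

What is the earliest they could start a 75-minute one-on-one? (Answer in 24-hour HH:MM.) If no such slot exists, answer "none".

15:45

Aarav ∩ Bob: 08:30–09:15, 15:45–17:30, 19:15–19:45.
Windows ≥ 75 min: 15:45–17:30.
Earliest such window starts at 15:45.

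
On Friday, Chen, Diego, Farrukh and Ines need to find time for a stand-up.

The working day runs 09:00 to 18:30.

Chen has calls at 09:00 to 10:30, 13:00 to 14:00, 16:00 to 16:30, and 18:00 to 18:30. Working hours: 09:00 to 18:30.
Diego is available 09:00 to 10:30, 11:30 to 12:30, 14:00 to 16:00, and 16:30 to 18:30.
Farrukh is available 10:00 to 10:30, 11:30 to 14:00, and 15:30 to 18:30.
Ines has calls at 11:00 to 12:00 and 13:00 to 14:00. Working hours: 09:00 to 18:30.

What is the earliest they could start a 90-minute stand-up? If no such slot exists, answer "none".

Chen free within 09:00–18:30: 10:30–13:00, 14:00–16:00, 16:30–18:00.
Ines free within 09:00–18:30: 09:00–11:00, 12:00–13:00, 14:00–18:30.
Chen ∩ Diego: 11:30–12:30, 14:00–16:00, 16:30–18:00.
Chen ∩ Diego ∩ Farrukh: 11:30–12:30, 15:30–16:00, 16:30–18:00.
Chen ∩ Diego ∩ Farrukh ∩ Ines: 12:00–12:30, 15:30–16:00, 16:30–18:00.
Windows ≥ 90 min: 16:30–18:00.
Earliest such window starts at 16:30.

16:30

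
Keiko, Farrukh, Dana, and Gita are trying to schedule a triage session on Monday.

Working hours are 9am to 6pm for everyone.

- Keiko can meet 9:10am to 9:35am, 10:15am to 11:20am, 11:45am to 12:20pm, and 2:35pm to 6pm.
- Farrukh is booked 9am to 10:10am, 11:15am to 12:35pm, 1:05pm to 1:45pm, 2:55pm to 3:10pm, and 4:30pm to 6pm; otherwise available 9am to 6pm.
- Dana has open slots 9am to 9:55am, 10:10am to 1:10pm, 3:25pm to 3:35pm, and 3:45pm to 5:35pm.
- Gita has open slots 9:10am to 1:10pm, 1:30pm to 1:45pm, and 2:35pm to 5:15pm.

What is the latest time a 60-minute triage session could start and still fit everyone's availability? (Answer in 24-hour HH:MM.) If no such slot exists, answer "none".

10:15

Farrukh free within 09:00–18:00: 10:10–11:15, 12:35–13:05, 13:45–14:55, 15:10–16:30.
Keiko ∩ Farrukh: 10:15–11:15, 14:35–14:55, 15:10–16:30.
Keiko ∩ Farrukh ∩ Dana: 10:15–11:15, 15:25–15:35, 15:45–16:30.
Keiko ∩ Farrukh ∩ Dana ∩ Gita: 10:15–11:15, 15:25–15:35, 15:45–16:30.
Windows ≥ 60 min: 10:15–11:15.
Latest start in the last window 10:15–11:15 is 11:15 − 60 min = 10:15.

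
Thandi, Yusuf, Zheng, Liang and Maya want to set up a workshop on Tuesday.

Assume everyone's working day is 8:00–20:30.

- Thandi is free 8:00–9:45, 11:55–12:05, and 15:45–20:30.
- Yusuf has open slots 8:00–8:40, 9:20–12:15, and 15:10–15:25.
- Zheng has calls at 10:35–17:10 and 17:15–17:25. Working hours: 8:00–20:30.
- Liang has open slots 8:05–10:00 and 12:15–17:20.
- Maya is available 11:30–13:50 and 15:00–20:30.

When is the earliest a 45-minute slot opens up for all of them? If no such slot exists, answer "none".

none

Zheng free within 08:00–20:30: 08:00–10:35, 17:10–17:15, 17:25–20:30.
Thandi ∩ Yusuf: 08:00–08:40, 09:20–09:45, 11:55–12:05.
Thandi ∩ Yusuf ∩ Zheng: 08:00–08:40, 09:20–09:45.
Thandi ∩ Yusuf ∩ Zheng ∩ Liang: 08:05–08:40, 09:20–09:45.
Thandi ∩ Yusuf ∩ Zheng ∩ Liang ∩ Maya: (none).
Windows ≥ 45 min: (none).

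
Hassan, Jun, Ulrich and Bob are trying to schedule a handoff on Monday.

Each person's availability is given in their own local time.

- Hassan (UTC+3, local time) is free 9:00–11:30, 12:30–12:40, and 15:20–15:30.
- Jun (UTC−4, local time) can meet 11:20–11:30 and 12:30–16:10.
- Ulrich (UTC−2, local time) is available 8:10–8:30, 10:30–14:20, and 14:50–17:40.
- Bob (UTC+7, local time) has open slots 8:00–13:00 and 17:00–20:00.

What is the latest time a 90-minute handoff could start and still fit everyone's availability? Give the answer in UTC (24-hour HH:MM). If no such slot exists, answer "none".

Hassan → UTC: 06:00–08:30, 09:30–09:40, 12:20–12:30.
Jun → UTC: 15:20–15:30, 16:30–20:10.
Ulrich → UTC: 10:10–10:30, 12:30–16:20, 16:50–19:40.
Bob → UTC: 01:00–06:00, 10:00–13:00.
Hassan ∩ Jun: (none).
Hassan ∩ Jun ∩ Ulrich: (none).
Hassan ∩ Jun ∩ Ulrich ∩ Bob: (none).
Windows ≥ 90 min: (none).

none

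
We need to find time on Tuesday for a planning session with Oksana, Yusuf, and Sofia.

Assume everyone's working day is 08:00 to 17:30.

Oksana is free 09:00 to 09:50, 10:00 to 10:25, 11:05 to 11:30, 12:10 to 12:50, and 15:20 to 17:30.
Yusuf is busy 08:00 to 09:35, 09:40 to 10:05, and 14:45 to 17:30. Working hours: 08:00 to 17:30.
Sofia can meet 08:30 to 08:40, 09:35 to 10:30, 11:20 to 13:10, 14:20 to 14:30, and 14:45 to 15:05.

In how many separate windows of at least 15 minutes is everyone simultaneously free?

Yusuf free within 08:00–17:30: 09:35–09:40, 10:05–14:45.
Oksana ∩ Yusuf: 09:35–09:40, 10:05–10:25, 11:05–11:30, 12:10–12:50.
Oksana ∩ Yusuf ∩ Sofia: 09:35–09:40, 10:05–10:25, 11:20–11:30, 12:10–12:50.
Windows ≥ 15 min: 10:05–10:25, 12:10–12:50.
That's 2 windows.

2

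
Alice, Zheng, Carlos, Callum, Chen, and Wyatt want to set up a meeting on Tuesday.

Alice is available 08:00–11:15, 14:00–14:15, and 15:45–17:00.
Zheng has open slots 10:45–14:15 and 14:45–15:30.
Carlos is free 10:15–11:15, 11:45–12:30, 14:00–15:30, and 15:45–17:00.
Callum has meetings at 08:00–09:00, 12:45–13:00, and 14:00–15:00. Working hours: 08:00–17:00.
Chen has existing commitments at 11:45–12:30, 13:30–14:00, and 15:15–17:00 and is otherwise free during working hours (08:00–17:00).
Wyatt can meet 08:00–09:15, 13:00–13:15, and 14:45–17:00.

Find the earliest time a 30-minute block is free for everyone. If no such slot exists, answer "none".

none

Callum free within 08:00–17:00: 09:00–12:45, 13:00–14:00, 15:00–17:00.
Chen free within 08:00–17:00: 08:00–11:45, 12:30–13:30, 14:00–15:15.
Alice ∩ Zheng: 10:45–11:15, 14:00–14:15.
Alice ∩ Zheng ∩ Carlos: 10:45–11:15, 14:00–14:15.
Alice ∩ Zheng ∩ Carlos ∩ Callum: 10:45–11:15.
Alice ∩ Zheng ∩ Carlos ∩ Callum ∩ Chen: 10:45–11:15.
Alice ∩ Zheng ∩ Carlos ∩ Callum ∩ Chen ∩ Wyatt: (none).
Windows ≥ 30 min: (none).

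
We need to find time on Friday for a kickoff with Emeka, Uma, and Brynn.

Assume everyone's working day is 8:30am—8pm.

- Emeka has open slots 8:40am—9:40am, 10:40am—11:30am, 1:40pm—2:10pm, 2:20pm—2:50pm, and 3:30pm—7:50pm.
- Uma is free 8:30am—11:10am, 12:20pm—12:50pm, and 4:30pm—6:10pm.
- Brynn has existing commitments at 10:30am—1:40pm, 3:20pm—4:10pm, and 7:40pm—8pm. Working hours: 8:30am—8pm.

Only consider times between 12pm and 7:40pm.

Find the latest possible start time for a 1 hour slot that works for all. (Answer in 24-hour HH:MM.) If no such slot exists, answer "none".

17:10

Brynn free within 08:30–20:00: 08:30–10:30, 13:40–15:20, 16:10–19:40.
Emeka ∩ Uma: 08:40–09:40, 10:40–11:10, 16:30–18:10.
Emeka ∩ Uma ∩ Brynn: 08:40–09:40, 16:30–18:10.
Restricted to 12:00–19:40: 16:30–18:10.
Windows ≥ 60 min: 16:30–18:10.
Latest start in the last window 16:30–18:10 is 18:10 − 60 min = 17:10.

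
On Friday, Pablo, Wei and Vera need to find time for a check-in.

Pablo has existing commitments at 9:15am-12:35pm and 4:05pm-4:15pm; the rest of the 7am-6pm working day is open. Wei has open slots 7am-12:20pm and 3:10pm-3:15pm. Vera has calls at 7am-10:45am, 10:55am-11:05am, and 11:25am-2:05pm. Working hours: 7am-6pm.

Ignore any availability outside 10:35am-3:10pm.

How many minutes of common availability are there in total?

Pablo free within 07:00–18:00: 07:00–09:15, 12:35–16:05, 16:15–18:00.
Vera free within 07:00–18:00: 10:45–10:55, 11:05–11:25, 14:05–18:00.
Pablo ∩ Wei: 07:00–09:15, 15:10–15:15.
Pablo ∩ Wei ∩ Vera: 15:10–15:15.
Restricted to 10:35–15:10: (none).
Total common minutes: 0.

0 minutes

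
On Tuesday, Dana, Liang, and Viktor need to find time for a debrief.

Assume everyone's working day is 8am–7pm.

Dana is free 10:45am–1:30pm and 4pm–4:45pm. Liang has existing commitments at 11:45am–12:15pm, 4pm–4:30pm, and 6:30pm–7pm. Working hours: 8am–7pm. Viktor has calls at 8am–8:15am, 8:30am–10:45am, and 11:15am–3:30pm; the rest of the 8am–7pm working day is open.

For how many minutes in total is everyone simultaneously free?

45 minutes

Liang free within 08:00–19:00: 08:00–11:45, 12:15–16:00, 16:30–18:30.
Viktor free within 08:00–19:00: 08:15–08:30, 10:45–11:15, 15:30–19:00.
Dana ∩ Liang: 10:45–11:45, 12:15–13:30, 16:30–16:45.
Dana ∩ Liang ∩ Viktor: 10:45–11:15, 16:30–16:45.
Total common minutes: 30 + 15 = 45.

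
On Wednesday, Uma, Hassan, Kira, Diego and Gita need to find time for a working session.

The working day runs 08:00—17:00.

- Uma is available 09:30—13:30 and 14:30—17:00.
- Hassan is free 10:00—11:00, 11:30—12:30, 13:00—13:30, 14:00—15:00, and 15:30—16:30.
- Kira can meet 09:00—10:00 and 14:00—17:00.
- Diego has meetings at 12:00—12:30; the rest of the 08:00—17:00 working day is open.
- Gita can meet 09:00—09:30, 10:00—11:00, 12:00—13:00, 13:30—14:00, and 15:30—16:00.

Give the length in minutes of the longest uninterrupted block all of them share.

30 minutes

Diego free within 08:00–17:00: 08:00–12:00, 12:30–17:00.
Uma ∩ Hassan: 10:00–11:00, 11:30–12:30, 13:00–13:30, 14:30–15:00, 15:30–16:30.
Uma ∩ Hassan ∩ Kira: 14:30–15:00, 15:30–16:30.
Uma ∩ Hassan ∩ Kira ∩ Diego: 14:30–15:00, 15:30–16:30.
Uma ∩ Hassan ∩ Kira ∩ Diego ∩ Gita: 15:30–16:00.
Single common window of 30 minutes.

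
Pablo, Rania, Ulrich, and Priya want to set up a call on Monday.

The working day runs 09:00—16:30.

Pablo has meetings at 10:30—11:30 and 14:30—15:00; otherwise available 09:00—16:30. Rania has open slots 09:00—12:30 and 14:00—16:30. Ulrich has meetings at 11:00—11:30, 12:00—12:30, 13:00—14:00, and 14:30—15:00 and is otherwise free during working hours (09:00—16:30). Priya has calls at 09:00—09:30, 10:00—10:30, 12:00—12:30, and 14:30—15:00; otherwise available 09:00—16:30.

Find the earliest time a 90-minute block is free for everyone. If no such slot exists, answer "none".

Pablo free within 09:00–16:30: 09:00–10:30, 11:30–14:30, 15:00–16:30.
Ulrich free within 09:00–16:30: 09:00–11:00, 11:30–12:00, 12:30–13:00, 14:00–14:30, 15:00–16:30.
Priya free within 09:00–16:30: 09:30–10:00, 10:30–12:00, 12:30–14:30, 15:00–16:30.
Pablo ∩ Rania: 09:00–10:30, 11:30–12:30, 14:00–14:30, 15:00–16:30.
Pablo ∩ Rania ∩ Ulrich: 09:00–10:30, 11:30–12:00, 14:00–14:30, 15:00–16:30.
Pablo ∩ Rania ∩ Ulrich ∩ Priya: 09:30–10:00, 11:30–12:00, 14:00–14:30, 15:00–16:30.
Windows ≥ 90 min: 15:00–16:30.
Earliest such window starts at 15:00.

15:00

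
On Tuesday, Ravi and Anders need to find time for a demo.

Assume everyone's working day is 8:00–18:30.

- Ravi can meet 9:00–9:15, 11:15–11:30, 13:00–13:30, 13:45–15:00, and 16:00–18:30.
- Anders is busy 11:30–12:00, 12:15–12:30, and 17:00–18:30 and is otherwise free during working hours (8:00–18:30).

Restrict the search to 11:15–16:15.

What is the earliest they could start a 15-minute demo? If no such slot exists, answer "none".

Anders free within 08:00–18:30: 08:00–11:30, 12:00–12:15, 12:30–17:00.
Ravi ∩ Anders: 09:00–09:15, 11:15–11:30, 13:00–13:30, 13:45–15:00, 16:00–17:00.
Restricted to 11:15–16:15: 11:15–11:30, 13:00–13:30, 13:45–15:00, 16:00–16:15.
Windows ≥ 15 min: 11:15–11:30, 13:00–13:30, 13:45–15:00, 16:00–16:15.
Earliest such window starts at 11:15.

11:15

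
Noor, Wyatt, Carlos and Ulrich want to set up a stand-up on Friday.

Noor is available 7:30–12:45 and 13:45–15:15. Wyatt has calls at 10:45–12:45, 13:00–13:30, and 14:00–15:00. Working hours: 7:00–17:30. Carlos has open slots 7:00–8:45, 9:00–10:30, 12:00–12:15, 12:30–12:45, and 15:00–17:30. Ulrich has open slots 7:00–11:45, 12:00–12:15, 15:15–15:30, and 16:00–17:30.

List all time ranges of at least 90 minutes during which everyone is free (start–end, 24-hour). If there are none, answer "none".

09:00–10:30

Wyatt free within 07:00–17:30: 07:00–10:45, 12:45–13:00, 13:30–14:00, 15:00–17:30.
Noor ∩ Wyatt: 07:30–10:45, 13:45–14:00, 15:00–15:15.
Noor ∩ Wyatt ∩ Carlos: 07:30–08:45, 09:00–10:30, 15:00–15:15.
Noor ∩ Wyatt ∩ Carlos ∩ Ulrich: 07:30–08:45, 09:00–10:30.
Windows ≥ 90 min: 09:00–10:30.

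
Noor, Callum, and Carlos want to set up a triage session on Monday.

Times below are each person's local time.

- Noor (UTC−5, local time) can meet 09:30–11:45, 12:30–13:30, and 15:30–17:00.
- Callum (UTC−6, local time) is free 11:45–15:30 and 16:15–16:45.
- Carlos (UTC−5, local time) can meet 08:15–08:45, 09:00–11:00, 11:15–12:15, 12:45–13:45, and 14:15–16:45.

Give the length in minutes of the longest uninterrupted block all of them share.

Noor → UTC: 14:30–16:45, 17:30–18:30, 20:30–22:00.
Callum → UTC: 17:45–21:30, 22:15–22:45.
Carlos → UTC: 13:15–13:45, 14:00–16:00, 16:15–17:15, 17:45–18:45, 19:15–21:45.
Noor ∩ Callum: 17:45–18:30, 20:30–21:30.
Noor ∩ Callum ∩ Carlos: 17:45–18:30, 20:30–21:30.
Common window lengths: 45, 60 min; longest is 60.

60 minutes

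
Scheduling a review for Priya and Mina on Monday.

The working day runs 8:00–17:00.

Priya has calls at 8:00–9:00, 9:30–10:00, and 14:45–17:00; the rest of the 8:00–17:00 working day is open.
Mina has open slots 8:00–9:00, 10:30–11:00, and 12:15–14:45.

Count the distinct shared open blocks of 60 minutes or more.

Priya free within 08:00–17:00: 09:00–09:30, 10:00–14:45.
Priya ∩ Mina: 10:30–11:00, 12:15–14:45.
Windows ≥ 60 min: 12:15–14:45.
That's 1 window.

1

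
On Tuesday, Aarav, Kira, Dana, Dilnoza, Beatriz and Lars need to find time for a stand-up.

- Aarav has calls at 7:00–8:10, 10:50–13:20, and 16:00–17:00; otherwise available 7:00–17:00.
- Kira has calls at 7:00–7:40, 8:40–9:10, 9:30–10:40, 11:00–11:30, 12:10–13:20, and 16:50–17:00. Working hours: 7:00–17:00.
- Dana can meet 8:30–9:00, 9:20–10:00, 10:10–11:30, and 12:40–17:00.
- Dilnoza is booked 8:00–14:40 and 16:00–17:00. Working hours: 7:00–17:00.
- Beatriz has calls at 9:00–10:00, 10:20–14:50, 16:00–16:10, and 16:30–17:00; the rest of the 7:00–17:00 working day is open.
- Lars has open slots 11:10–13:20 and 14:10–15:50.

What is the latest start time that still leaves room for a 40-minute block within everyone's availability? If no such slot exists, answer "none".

15:10

Aarav free within 07:00–17:00: 08:10–10:50, 13:20–16:00.
Kira free within 07:00–17:00: 07:40–08:40, 09:10–09:30, 10:40–11:00, 11:30–12:10, 13:20–16:50.
Dilnoza free within 07:00–17:00: 07:00–08:00, 14:40–16:00.
Beatriz free within 07:00–17:00: 07:00–09:00, 10:00–10:20, 14:50–16:00, 16:10–16:30.
Aarav ∩ Kira: 08:10–08:40, 09:10–09:30, 10:40–10:50, 13:20–16:00.
Aarav ∩ Kira ∩ Dana: 08:30–08:40, 09:20–09:30, 10:40–10:50, 13:20–16:00.
Aarav ∩ Kira ∩ Dana ∩ Dilnoza: 14:40–16:00.
Aarav ∩ Kira ∩ Dana ∩ Dilnoza ∩ Beatriz: 14:50–16:00.
Aarav ∩ Kira ∩ Dana ∩ Dilnoza ∩ Beatriz ∩ Lars: 14:50–15:50.
Windows ≥ 40 min: 14:50–15:50.
Latest start in the last window 14:50–15:50 is 15:50 − 40 min = 15:10.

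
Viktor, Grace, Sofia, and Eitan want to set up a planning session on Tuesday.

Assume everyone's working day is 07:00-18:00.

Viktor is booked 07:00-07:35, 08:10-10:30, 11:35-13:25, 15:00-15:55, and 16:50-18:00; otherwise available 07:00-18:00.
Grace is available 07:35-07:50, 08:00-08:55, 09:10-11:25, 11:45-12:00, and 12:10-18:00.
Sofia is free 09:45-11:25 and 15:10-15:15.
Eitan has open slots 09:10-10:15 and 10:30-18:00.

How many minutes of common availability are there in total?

Viktor free within 07:00–18:00: 07:35–08:10, 10:30–11:35, 13:25–15:00, 15:55–16:50.
Viktor ∩ Grace: 07:35–07:50, 08:00–08:10, 10:30–11:25, 13:25–15:00, 15:55–16:50.
Viktor ∩ Grace ∩ Sofia: 10:30–11:25.
Viktor ∩ Grace ∩ Sofia ∩ Eitan: 10:30–11:25.
Total common minutes: 55.

55 minutes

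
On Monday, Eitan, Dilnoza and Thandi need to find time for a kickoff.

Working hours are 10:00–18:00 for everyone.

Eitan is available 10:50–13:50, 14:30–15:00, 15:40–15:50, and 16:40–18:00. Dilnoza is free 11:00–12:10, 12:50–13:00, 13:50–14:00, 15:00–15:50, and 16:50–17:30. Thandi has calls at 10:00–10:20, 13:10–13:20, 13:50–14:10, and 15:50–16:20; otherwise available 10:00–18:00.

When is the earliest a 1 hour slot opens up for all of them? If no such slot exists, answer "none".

11:00

Thandi free within 10:00–18:00: 10:20–13:10, 13:20–13:50, 14:10–15:50, 16:20–18:00.
Eitan ∩ Dilnoza: 11:00–12:10, 12:50–13:00, 15:40–15:50, 16:50–17:30.
Eitan ∩ Dilnoza ∩ Thandi: 11:00–12:10, 12:50–13:00, 15:40–15:50, 16:50–17:30.
Windows ≥ 60 min: 11:00–12:10.
Earliest such window starts at 11:00.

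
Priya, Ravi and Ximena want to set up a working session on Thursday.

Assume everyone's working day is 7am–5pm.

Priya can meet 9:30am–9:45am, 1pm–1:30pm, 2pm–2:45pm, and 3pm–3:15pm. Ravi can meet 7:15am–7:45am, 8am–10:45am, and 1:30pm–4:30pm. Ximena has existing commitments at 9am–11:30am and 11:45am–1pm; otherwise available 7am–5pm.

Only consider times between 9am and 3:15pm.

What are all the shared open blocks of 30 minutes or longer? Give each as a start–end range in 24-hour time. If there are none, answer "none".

Ximena free within 07:00–17:00: 07:00–09:00, 11:30–11:45, 13:00–17:00.
Priya ∩ Ravi: 09:30–09:45, 14:00–14:45, 15:00–15:15.
Priya ∩ Ravi ∩ Ximena: 14:00–14:45, 15:00–15:15.
Restricted to 09:00–15:15: 14:00–14:45, 15:00–15:15.
Windows ≥ 30 min: 14:00–14:45.

14:00–14:45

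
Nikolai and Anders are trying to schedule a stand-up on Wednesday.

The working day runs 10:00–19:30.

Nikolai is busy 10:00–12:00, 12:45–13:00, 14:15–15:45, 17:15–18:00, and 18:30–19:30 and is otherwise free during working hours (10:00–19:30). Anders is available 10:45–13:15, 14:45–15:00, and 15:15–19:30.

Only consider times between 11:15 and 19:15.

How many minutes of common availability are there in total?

180 minutes

Nikolai free within 10:00–19:30: 12:00–12:45, 13:00–14:15, 15:45–17:15, 18:00–18:30.
Nikolai ∩ Anders: 12:00–12:45, 13:00–13:15, 15:45–17:15, 18:00–18:30.
Restricted to 11:15–19:15: 12:00–12:45, 13:00–13:15, 15:45–17:15, 18:00–18:30.
Total common minutes: 45 + 15 + 90 + 30 = 180.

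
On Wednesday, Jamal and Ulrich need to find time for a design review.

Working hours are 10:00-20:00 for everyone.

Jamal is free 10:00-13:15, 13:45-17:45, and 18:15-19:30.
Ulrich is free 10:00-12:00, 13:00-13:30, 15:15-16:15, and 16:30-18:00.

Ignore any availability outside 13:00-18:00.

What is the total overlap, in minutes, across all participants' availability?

Jamal ∩ Ulrich: 10:00–12:00, 13:00–13:15, 15:15–16:15, 16:30–17:45.
Restricted to 13:00–18:00: 13:00–13:15, 15:15–16:15, 16:30–17:45.
Total common minutes: 15 + 60 + 75 = 150.

150 minutes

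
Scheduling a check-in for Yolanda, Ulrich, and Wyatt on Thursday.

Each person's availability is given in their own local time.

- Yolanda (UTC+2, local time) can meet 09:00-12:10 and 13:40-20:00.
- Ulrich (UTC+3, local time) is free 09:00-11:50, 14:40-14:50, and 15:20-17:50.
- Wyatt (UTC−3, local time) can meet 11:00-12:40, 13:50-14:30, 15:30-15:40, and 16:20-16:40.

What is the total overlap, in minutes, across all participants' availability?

50 minutes

Yolanda → UTC: 07:00–10:10, 11:40–18:00.
Ulrich → UTC: 06:00–08:50, 11:40–11:50, 12:20–14:50.
Wyatt → UTC: 14:00–15:40, 16:50–17:30, 18:30–18:40, 19:20–19:40.
Yolanda ∩ Ulrich: 07:00–08:50, 11:40–11:50, 12:20–14:50.
Yolanda ∩ Ulrich ∩ Wyatt: 14:00–14:50.
Total common minutes: 50.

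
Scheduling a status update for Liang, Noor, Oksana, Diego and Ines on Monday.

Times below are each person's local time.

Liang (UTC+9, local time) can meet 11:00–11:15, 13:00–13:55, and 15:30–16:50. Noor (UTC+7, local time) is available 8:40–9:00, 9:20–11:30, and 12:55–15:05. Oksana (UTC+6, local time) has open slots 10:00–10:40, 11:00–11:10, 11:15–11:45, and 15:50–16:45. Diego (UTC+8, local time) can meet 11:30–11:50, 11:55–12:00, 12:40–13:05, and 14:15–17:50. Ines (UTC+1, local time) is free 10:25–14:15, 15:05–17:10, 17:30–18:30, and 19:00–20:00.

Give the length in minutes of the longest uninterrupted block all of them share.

Liang → UTC: 02:00–02:15, 04:00–04:55, 06:30–07:50.
Noor → UTC: 01:40–02:00, 02:20–04:30, 05:55–08:05.
Oksana → UTC: 04:00–04:40, 05:00–05:10, 05:15–05:45, 09:50–10:45.
Diego → UTC: 03:30–03:50, 03:55–04:00, 04:40–05:05, 06:15–09:50.
Ines → UTC: 09:25–13:15, 14:05–16:10, 16:30–17:30, 18:00–19:00.
Liang ∩ Noor: 04:00–04:30, 06:30–07:50.
Liang ∩ Noor ∩ Oksana: 04:00–04:30.
Liang ∩ Noor ∩ Oksana ∩ Diego: (none).
Liang ∩ Noor ∩ Oksana ∩ Diego ∩ Ines: (none).
No common window.

0 minutes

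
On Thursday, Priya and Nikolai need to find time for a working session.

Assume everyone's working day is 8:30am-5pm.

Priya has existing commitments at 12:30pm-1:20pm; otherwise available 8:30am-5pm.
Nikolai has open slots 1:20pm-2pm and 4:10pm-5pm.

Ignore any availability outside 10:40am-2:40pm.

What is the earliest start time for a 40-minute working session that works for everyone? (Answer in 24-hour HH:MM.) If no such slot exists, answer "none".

Priya free within 08:30–17:00: 08:30–12:30, 13:20–17:00.
Priya ∩ Nikolai: 13:20–14:00, 16:10–17:00.
Restricted to 10:40–14:40: 13:20–14:00.
Windows ≥ 40 min: 13:20–14:00.
Earliest such window starts at 13:20.

13:20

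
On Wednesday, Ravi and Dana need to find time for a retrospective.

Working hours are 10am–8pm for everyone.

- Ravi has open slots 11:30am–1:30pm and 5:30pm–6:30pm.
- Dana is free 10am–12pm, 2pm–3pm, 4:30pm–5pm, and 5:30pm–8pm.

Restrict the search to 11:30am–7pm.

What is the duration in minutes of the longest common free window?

Ravi ∩ Dana: 11:30–12:00, 17:30–18:30.
Restricted to 11:30–19:00: 11:30–12:00, 17:30–18:30.
Common window lengths: 30, 60 min; longest is 60.

60 minutes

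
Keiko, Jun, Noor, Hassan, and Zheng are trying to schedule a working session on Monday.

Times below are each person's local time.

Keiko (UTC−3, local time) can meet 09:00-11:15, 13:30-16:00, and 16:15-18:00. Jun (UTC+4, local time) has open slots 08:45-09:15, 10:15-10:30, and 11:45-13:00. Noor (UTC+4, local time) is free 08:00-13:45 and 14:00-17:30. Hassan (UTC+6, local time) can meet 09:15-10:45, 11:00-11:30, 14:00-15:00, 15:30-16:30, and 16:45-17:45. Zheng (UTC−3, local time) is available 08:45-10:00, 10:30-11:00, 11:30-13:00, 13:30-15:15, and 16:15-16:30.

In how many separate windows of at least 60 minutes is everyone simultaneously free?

Keiko → UTC: 12:00–14:15, 16:30–19:00, 19:15–21:00.
Jun → UTC: 04:45–05:15, 06:15–06:30, 07:45–09:00.
Noor → UTC: 04:00–09:45, 10:00–13:30.
Hassan → UTC: 03:15–04:45, 05:00–05:30, 08:00–09:00, 09:30–10:30, 10:45–11:45.
Zheng → UTC: 11:45–13:00, 13:30–14:00, 14:30–16:00, 16:30–18:15, 19:15–19:30.
Keiko ∩ Jun: (none).
Keiko ∩ Jun ∩ Noor: (none).
Keiko ∩ Jun ∩ Noor ∩ Hassan: (none).
Keiko ∩ Jun ∩ Noor ∩ Hassan ∩ Zheng: (none).
Windows ≥ 60 min: (none).
That's 0 windows.

0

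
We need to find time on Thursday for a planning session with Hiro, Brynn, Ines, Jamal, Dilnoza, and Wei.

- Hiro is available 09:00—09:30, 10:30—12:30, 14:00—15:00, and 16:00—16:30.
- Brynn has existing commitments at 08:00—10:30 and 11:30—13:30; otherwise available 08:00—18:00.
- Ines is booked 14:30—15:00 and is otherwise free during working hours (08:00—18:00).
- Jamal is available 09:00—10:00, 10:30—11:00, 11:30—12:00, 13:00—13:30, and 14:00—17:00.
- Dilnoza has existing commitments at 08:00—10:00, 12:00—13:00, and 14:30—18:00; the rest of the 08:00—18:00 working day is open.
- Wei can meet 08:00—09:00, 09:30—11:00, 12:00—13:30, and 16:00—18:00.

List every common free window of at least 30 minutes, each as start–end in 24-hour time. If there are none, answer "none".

10:30–11:00

Brynn free within 08:00–18:00: 10:30–11:30, 13:30–18:00.
Ines free within 08:00–18:00: 08:00–14:30, 15:00–18:00.
Dilnoza free within 08:00–18:00: 10:00–12:00, 13:00–14:30.
Hiro ∩ Brynn: 10:30–11:30, 14:00–15:00, 16:00–16:30.
Hiro ∩ Brynn ∩ Ines: 10:30–11:30, 14:00–14:30, 16:00–16:30.
Hiro ∩ Brynn ∩ Ines ∩ Jamal: 10:30–11:00, 14:00–14:30, 16:00–16:30.
Hiro ∩ Brynn ∩ Ines ∩ Jamal ∩ Dilnoza: 10:30–11:00, 14:00–14:30.
Hiro ∩ Brynn ∩ Ines ∩ Jamal ∩ Dilnoza ∩ Wei: 10:30–11:00.
Windows ≥ 30 min: 10:30–11:00.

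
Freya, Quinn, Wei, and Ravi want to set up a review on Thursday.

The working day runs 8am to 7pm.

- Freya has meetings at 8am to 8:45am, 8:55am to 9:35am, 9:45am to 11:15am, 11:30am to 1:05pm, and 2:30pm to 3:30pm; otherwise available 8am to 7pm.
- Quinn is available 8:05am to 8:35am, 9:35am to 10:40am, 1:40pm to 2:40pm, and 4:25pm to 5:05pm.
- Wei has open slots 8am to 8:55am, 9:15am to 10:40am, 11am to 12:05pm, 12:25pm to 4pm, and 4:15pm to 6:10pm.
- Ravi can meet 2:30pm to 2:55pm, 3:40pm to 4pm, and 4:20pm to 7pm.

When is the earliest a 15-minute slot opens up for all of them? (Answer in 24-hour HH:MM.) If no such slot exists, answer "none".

Freya free within 08:00–19:00: 08:45–08:55, 09:35–09:45, 11:15–11:30, 13:05–14:30, 15:30–19:00.
Freya ∩ Quinn: 09:35–09:45, 13:40–14:30, 16:25–17:05.
Freya ∩ Quinn ∩ Wei: 09:35–09:45, 13:40–14:30, 16:25–17:05.
Freya ∩ Quinn ∩ Wei ∩ Ravi: 16:25–17:05.
Windows ≥ 15 min: 16:25–17:05.
Earliest such window starts at 16:25.

16:25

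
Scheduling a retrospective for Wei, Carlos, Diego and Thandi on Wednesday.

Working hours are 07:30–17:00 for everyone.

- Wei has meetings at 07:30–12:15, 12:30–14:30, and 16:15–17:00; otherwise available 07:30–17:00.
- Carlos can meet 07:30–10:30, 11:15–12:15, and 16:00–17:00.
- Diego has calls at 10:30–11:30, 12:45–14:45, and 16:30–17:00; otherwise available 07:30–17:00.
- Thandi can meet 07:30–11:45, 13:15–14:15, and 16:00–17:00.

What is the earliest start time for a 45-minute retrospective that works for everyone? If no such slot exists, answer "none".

none

Wei free within 07:30–17:00: 12:15–12:30, 14:30–16:15.
Diego free within 07:30–17:00: 07:30–10:30, 11:30–12:45, 14:45–16:30.
Wei ∩ Carlos: 16:00–16:15.
Wei ∩ Carlos ∩ Diego: 16:00–16:15.
Wei ∩ Carlos ∩ Diego ∩ Thandi: 16:00–16:15.
Windows ≥ 45 min: (none).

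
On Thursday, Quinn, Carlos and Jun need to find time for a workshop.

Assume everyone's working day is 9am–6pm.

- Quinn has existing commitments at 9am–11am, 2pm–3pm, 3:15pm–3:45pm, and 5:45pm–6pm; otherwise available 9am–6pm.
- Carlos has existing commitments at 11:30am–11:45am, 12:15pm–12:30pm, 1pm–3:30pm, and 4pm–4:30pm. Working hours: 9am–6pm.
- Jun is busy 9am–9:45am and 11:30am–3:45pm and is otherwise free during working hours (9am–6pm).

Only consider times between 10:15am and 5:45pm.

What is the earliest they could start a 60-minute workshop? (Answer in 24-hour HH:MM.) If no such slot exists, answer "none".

16:30

Quinn free within 09:00–18:00: 11:00–14:00, 15:00–15:15, 15:45–17:45.
Carlos free within 09:00–18:00: 09:00–11:30, 11:45–12:15, 12:30–13:00, 15:30–16:00, 16:30–18:00.
Jun free within 09:00–18:00: 09:45–11:30, 15:45–18:00.
Quinn ∩ Carlos: 11:00–11:30, 11:45–12:15, 12:30–13:00, 15:45–16:00, 16:30–17:45.
Quinn ∩ Carlos ∩ Jun: 11:00–11:30, 15:45–16:00, 16:30–17:45.
Restricted to 10:15–17:45: 11:00–11:30, 15:45–16:00, 16:30–17:45.
Windows ≥ 60 min: 16:30–17:45.
Earliest such window starts at 16:30.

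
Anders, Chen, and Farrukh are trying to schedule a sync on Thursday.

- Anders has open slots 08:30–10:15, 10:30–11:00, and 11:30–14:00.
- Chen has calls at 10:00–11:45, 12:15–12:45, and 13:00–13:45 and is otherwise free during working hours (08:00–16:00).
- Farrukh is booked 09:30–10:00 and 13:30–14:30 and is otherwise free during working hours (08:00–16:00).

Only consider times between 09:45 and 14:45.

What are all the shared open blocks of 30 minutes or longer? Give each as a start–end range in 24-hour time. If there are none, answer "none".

11:45–12:15

Chen free within 08:00–16:00: 08:00–10:00, 11:45–12:15, 12:45–13:00, 13:45–16:00.
Farrukh free within 08:00–16:00: 08:00–09:30, 10:00–13:30, 14:30–16:00.
Anders ∩ Chen: 08:30–10:00, 11:45–12:15, 12:45–13:00, 13:45–14:00.
Anders ∩ Chen ∩ Farrukh: 08:30–09:30, 11:45–12:15, 12:45–13:00.
Restricted to 09:45–14:45: 11:45–12:15, 12:45–13:00.
Windows ≥ 30 min: 11:45–12:15.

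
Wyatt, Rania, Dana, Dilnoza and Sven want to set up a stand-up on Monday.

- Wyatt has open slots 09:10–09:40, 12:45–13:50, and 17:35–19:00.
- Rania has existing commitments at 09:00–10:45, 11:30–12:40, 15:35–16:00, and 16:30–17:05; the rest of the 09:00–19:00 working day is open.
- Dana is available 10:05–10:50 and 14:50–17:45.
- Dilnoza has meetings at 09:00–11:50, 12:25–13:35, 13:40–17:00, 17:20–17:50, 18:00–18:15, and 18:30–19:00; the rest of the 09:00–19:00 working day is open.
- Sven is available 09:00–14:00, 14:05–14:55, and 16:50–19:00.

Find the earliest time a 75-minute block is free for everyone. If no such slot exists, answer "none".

none

Rania free within 09:00–19:00: 10:45–11:30, 12:40–15:35, 16:00–16:30, 17:05–19:00.
Dilnoza free within 09:00–19:00: 11:50–12:25, 13:35–13:40, 17:00–17:20, 17:50–18:00, 18:15–18:30.
Wyatt ∩ Rania: 12:45–13:50, 17:35–19:00.
Wyatt ∩ Rania ∩ Dana: 17:35–17:45.
Wyatt ∩ Rania ∩ Dana ∩ Dilnoza: (none).
Wyatt ∩ Rania ∩ Dana ∩ Dilnoza ∩ Sven: (none).
Windows ≥ 75 min: (none).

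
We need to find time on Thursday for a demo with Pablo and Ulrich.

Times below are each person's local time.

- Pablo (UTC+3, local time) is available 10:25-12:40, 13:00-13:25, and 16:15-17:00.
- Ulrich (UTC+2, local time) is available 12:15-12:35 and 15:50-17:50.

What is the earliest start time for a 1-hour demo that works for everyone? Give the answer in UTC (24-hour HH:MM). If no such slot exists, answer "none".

Pablo → UTC: 07:25–09:40, 10:00–10:25, 13:15–14:00.
Ulrich → UTC: 10:15–10:35, 13:50–15:50.
Pablo ∩ Ulrich: 10:15–10:25, 13:50–14:00.
Windows ≥ 60 min: (none).

none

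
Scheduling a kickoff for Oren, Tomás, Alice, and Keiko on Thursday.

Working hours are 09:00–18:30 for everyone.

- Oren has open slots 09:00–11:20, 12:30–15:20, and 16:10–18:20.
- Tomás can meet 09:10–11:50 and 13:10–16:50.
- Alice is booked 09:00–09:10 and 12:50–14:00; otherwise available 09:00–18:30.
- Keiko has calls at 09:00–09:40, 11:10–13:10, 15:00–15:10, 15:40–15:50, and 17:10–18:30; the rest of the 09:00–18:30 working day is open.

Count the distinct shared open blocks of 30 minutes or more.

Alice free within 09:00–18:30: 09:10–12:50, 14:00–18:30.
Keiko free within 09:00–18:30: 09:40–11:10, 13:10–15:00, 15:10–15:40, 15:50–17:10.
Oren ∩ Tomás: 09:10–11:20, 13:10–15:20, 16:10–16:50.
Oren ∩ Tomás ∩ Alice: 09:10–11:20, 14:00–15:20, 16:10–16:50.
Oren ∩ Tomás ∩ Alice ∩ Keiko: 09:40–11:10, 14:00–15:00, 15:10–15:20, 16:10–16:50.
Windows ≥ 30 min: 09:40–11:10, 14:00–15:00, 16:10–16:50.
That's 3 windows.

3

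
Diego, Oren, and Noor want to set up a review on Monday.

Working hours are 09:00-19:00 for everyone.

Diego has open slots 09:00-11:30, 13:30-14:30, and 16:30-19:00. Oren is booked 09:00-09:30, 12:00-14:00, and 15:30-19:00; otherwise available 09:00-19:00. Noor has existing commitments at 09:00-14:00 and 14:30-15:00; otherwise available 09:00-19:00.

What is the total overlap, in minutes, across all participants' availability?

Oren free within 09:00–19:00: 09:30–12:00, 14:00–15:30.
Noor free within 09:00–19:00: 14:00–14:30, 15:00–19:00.
Diego ∩ Oren: 09:30–11:30, 14:00–14:30.
Diego ∩ Oren ∩ Noor: 14:00–14:30.
Total common minutes: 30.

30 minutes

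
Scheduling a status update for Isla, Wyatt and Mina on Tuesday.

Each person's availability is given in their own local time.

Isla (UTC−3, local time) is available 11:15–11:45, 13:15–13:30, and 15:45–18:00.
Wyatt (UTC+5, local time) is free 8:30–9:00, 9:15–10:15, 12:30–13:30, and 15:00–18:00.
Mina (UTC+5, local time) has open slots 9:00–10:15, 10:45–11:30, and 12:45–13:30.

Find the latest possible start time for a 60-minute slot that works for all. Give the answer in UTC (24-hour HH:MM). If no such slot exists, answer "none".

Isla → UTC: 14:15–14:45, 16:15–16:30, 18:45–21:00.
Wyatt → UTC: 03:30–04:00, 04:15–05:15, 07:30–08:30, 10:00–13:00.
Mina → UTC: 04:00–05:15, 05:45–06:30, 07:45–08:30.
Isla ∩ Wyatt: (none).
Isla ∩ Wyatt ∩ Mina: (none).
Windows ≥ 60 min: (none).

none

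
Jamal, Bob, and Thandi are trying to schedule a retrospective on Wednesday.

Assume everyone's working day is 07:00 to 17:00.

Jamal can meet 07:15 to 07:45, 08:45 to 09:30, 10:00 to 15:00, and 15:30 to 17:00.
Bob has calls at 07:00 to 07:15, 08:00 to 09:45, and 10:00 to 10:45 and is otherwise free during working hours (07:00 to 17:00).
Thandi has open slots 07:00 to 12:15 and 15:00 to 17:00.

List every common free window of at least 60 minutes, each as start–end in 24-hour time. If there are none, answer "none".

10:45–12:15, 15:30–17:00

Bob free within 07:00–17:00: 07:15–08:00, 09:45–10:00, 10:45–17:00.
Jamal ∩ Bob: 07:15–07:45, 10:45–15:00, 15:30–17:00.
Jamal ∩ Bob ∩ Thandi: 07:15–07:45, 10:45–12:15, 15:30–17:00.
Windows ≥ 60 min: 10:45–12:15, 15:30–17:00.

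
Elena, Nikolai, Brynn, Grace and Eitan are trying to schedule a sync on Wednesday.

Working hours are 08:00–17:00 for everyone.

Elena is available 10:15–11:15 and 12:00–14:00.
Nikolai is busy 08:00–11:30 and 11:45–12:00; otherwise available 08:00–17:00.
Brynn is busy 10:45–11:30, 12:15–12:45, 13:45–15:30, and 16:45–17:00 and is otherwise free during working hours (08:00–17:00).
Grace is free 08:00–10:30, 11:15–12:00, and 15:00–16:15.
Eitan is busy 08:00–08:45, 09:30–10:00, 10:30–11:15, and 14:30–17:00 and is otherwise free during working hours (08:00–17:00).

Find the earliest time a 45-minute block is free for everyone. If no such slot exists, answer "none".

none

Nikolai free within 08:00–17:00: 11:30–11:45, 12:00–17:00.
Brynn free within 08:00–17:00: 08:00–10:45, 11:30–12:15, 12:45–13:45, 15:30–16:45.
Eitan free within 08:00–17:00: 08:45–09:30, 10:00–10:30, 11:15–14:30.
Elena ∩ Nikolai: 12:00–14:00.
Elena ∩ Nikolai ∩ Brynn: 12:00–12:15, 12:45–13:45.
Elena ∩ Nikolai ∩ Brynn ∩ Grace: (none).
Elena ∩ Nikolai ∩ Brynn ∩ Grace ∩ Eitan: (none).
Windows ≥ 45 min: (none).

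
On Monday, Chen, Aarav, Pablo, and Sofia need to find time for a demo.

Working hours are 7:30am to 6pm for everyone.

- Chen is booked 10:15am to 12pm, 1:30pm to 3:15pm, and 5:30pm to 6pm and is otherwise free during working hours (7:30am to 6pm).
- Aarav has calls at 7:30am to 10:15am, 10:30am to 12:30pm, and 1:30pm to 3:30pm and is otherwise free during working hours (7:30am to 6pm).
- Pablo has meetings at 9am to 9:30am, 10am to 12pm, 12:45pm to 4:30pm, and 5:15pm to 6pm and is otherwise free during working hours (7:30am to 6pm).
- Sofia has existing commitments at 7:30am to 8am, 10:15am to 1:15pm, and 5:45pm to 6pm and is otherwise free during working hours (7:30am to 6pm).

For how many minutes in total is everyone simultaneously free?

45 minutes

Chen free within 07:30–18:00: 07:30–10:15, 12:00–13:30, 15:15–17:30.
Aarav free within 07:30–18:00: 10:15–10:30, 12:30–13:30, 15:30–18:00.
Pablo free within 07:30–18:00: 07:30–09:00, 09:30–10:00, 12:00–12:45, 16:30–17:15.
Sofia free within 07:30–18:00: 08:00–10:15, 13:15–17:45.
Chen ∩ Aarav: 12:30–13:30, 15:30–17:30.
Chen ∩ Aarav ∩ Pablo: 12:30–12:45, 16:30–17:15.
Chen ∩ Aarav ∩ Pablo ∩ Sofia: 16:30–17:15.
Total common minutes: 45.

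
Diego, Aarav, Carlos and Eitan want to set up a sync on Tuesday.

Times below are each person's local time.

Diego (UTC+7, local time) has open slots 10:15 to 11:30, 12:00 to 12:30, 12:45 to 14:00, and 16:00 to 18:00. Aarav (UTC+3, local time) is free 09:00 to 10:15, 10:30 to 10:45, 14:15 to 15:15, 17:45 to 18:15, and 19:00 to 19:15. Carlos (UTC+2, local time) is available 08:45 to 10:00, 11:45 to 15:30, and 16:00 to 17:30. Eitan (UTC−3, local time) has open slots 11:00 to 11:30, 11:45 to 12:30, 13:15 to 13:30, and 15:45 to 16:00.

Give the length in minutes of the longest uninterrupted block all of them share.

Diego → UTC: 03:15–04:30, 05:00–05:30, 05:45–07:00, 09:00–11:00.
Aarav → UTC: 06:00–07:15, 07:30–07:45, 11:15–12:15, 14:45–15:15, 16:00–16:15.
Carlos → UTC: 06:45–08:00, 09:45–13:30, 14:00–15:30.
Eitan → UTC: 14:00–14:30, 14:45–15:30, 16:15–16:30, 18:45–19:00.
Diego ∩ Aarav: 06:00–07:00.
Diego ∩ Aarav ∩ Carlos: 06:45–07:00.
Diego ∩ Aarav ∩ Carlos ∩ Eitan: (none).
No common window.

0 minutes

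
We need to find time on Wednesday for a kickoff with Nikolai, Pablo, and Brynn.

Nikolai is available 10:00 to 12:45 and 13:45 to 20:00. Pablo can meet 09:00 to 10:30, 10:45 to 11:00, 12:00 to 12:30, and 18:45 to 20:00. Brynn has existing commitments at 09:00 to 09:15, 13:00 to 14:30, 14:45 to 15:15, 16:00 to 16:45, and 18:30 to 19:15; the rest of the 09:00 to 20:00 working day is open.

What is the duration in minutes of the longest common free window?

45 minutes

Brynn free within 09:00–20:00: 09:15–13:00, 14:30–14:45, 15:15–16:00, 16:45–18:30, 19:15–20:00.
Nikolai ∩ Pablo: 10:00–10:30, 10:45–11:00, 12:00–12:30, 18:45–20:00.
Nikolai ∩ Pablo ∩ Brynn: 10:00–10:30, 10:45–11:00, 12:00–12:30, 19:15–20:00.
Common window lengths: 30, 15, 30, 45 min; longest is 45.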